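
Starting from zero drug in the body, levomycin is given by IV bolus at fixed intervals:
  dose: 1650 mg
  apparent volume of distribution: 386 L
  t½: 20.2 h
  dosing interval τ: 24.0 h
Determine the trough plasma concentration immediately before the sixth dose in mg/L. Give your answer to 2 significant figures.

3.3 mg/L

C₀ per dose = Dose / Vd = 1650 / 386 = 4.275 mg/L
k = ln2 / t½ = 0.693147 / 20.2 = 0.03431 h⁻¹
Fraction remaining after one interval: r = e^(−kτ) = e^(−0.03431 × 24.0) = 0.4389
Before dose 6, 5 doses have been given (aged 1τ, 2τ, 3τ, 4τ, 5τ).
C_trough = C₀ × (r + r² + … + r^5) = C₀ × r(1−r^5)/(1−r)
        = 4.275 × 0.4389 × (1 − 0.01629) / (1 − 0.4389) = 3.289 mg/L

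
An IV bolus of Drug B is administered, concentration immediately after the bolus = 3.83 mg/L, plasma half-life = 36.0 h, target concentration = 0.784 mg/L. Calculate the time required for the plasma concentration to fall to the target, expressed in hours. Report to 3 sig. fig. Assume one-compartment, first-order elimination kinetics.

82.4 h

k = ln2 / t½ = 0.693147 / 36.0 = 0.01925 h⁻¹
t = ln(C₀ / C) / k = ln(3.830 / 0.784) / 0.01925
  = ln(4.885) / 0.01925 = 1.586 / 0.01925 = 82.39 h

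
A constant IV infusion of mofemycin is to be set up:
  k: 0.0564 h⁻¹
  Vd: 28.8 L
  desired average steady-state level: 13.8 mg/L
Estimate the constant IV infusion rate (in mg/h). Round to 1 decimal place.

22.4 mg/h

CL = k × Vd = 0.05640 × 28.8 = 1.624 L/h
At steady state, infusion rate R₀ = Css × CL = 13.8 × 1.624 = 22.41 mg/h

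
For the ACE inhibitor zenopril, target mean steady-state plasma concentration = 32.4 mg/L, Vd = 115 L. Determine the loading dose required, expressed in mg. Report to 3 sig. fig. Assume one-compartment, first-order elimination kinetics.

3730 mg

LD = Css × Vd = 32.4 × 115 = 3726 mg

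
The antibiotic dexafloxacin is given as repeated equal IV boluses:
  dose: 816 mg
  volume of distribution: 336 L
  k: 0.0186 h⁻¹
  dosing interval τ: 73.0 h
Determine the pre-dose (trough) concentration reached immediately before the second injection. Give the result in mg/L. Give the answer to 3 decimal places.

0.625 mg/L

C₀ per dose = Dose / Vd = 816 / 336 = 2.429 mg/L
Fraction remaining after one interval: r = e^(−kτ) = e^(−0.01860 × 73.0) = 0.2572
Before dose 2, 1 dose has been given (aged 1τ).
C_trough = C₀ × r = 2.429 × 0.2572 = 0.6247 mg/L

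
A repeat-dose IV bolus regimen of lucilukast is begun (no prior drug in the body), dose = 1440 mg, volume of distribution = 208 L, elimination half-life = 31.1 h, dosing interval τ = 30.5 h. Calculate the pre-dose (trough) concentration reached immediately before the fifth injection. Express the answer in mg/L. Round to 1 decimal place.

C₀ per dose = Dose / Vd = 1440 / 208 = 6.923 mg/L
k = ln2 / t½ = 0.693147 / 31.1 = 0.02229 h⁻¹
Fraction remaining after one interval: r = e^(−kτ) = e^(−0.02229 × 30.5) = 0.5067
Before dose 5, 4 doses have been given (aged 1τ, 2τ, 3τ, 4τ).
C_trough = C₀ × (r + r² + … + r^4) = C₀ × r(1−r^4)/(1−r)
        = 6.923 × 0.5067 × (1 − 0.06592) / (1 − 0.5067) = 6.642 mg/L

6.6 mg/L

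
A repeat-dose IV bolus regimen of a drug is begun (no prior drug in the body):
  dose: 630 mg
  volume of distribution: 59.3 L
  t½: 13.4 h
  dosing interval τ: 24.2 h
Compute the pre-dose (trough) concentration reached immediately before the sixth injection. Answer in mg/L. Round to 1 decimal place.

C₀ per dose = Dose / Vd = 630 / 59.3 = 10.62 mg/L
k = ln2 / t½ = 0.693147 / 13.4 = 0.05173 h⁻¹
Fraction remaining after one interval: r = e^(−kτ) = e^(−0.05173 × 24.2) = 0.2860
Before dose 6, 5 doses have been given (aged 1τ, 2τ, 3τ, 4τ, 5τ).
C_trough = C₀ × (r + r² + … + r^5) = C₀ × r(1−r^5)/(1−r)
        = 10.62 × 0.2860 × (1 − 0.001914) / (1 − 0.2860) = 4.246 mg/L

4.2 mg/L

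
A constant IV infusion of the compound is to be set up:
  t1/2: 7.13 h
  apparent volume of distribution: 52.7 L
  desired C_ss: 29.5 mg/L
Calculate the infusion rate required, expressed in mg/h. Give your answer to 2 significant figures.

150 mg/h

k = ln2 / t½ = 0.693147 / 7.13 = 0.09722 h⁻¹
CL = k × Vd = 0.09722 × 52.7 = 5.123 L/h
At steady state, infusion rate R₀ = Css × CL = 29.5 × 5.123 = 151.1 mg/h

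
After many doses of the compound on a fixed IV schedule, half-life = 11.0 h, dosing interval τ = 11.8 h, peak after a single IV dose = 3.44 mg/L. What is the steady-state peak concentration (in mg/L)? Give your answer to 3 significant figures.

6.56 mg/L

k = ln2 / t½ = 0.693147 / 11.0 = 0.06301 h⁻¹
e^(−kτ) = e^(−0.06301 × 11.8) = 0.4754
Accumulation ratio R = 1 / (1 − e^(−kτ)) = 1 / (1 − 0.4754) = 1.906
Steady-state peak = C₀ × R = 3.44 × 1.906 = 6.557 mg/L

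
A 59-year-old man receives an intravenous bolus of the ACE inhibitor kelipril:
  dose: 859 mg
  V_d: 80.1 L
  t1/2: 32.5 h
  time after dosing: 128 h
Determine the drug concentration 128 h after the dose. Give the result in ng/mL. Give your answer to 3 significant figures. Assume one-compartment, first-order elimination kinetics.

699 ng/mL

C₀ = Dose / Vd = 859.0 / 80.1 = 10.72 mg/L
k = ln2 / t½ = 0.693147 / 32.5 = 0.02133 h⁻¹
C = C₀ · e^(−k·t) = 10.72 × e^(−0.02133 × 128)
  = 10.72 × 0.06520 = 0.6989 mg/L
Convert: 0.6989 mg/L × 1000 = 698.9 ng/mL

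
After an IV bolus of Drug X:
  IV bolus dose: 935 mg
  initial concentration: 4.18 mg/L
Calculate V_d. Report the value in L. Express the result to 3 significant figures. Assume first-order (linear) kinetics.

Vd = Dose / C₀ = 935.0 / 4.18 = 223.7 L

224 L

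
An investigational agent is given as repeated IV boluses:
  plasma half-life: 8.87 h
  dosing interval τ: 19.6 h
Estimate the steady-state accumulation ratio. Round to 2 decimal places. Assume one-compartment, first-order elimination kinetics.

1.28

k = ln2 / t½ = 0.693147 / 8.87 = 0.07815 h⁻¹
e^(−kτ) = e^(−0.07815 × 19.6) = 0.2162
Accumulation ratio R = 1 / (1 − e^(−kτ)) = 1 / (1 − 0.2162) = 1.276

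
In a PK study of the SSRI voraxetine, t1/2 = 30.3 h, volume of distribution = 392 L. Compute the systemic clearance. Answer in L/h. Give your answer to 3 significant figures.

8.97 L/h

k = ln2 / t½ = 0.693147 / 30.3 = 0.02288 h⁻¹
CL = k × Vd = 0.02288 × 392 = 8.969 L/h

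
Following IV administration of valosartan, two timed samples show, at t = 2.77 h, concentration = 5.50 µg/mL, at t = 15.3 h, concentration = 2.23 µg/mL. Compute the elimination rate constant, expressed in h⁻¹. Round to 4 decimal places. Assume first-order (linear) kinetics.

0.0720 h⁻¹

k = ln(C₁/C₂) / (t₂ − t₁) = ln(5.50/2.23) / (15.3 − 2.77)
  = 0.9027 / 12.53 = 0.07204 h⁻¹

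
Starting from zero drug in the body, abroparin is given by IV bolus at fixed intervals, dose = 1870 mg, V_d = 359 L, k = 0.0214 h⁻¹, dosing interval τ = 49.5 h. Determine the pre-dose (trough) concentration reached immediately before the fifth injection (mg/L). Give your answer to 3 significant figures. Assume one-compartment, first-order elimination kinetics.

2.72 mg/L

C₀ per dose = Dose / Vd = 1870 / 359 = 5.209 mg/L
Fraction remaining after one interval: r = e^(−kτ) = e^(−0.02140 × 49.5) = 0.3467
Before dose 5, 4 doses have been given (aged 1τ, 2τ, 3τ, 4τ).
C_trough = C₀ × (r + r² + … + r^4) = C₀ × r(1−r^4)/(1−r)
        = 5.209 × 0.3467 × (1 − 0.01445) / (1 − 0.3467) = 2.724 mg/L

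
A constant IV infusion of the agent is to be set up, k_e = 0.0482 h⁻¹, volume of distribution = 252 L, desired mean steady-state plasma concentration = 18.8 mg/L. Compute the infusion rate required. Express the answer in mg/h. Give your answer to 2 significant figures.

230 mg/h

CL = k × Vd = 0.04820 × 252 = 12.15 L/h
At steady state, infusion rate R₀ = Css × CL = 18.8 × 12.15 = 228.4 mg/h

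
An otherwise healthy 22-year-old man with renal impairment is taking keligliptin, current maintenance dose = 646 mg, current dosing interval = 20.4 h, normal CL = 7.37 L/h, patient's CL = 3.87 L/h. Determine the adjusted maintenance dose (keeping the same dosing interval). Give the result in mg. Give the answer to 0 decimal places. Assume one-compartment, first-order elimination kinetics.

339 mg

To keep the same average steady-state level, dosing rate must scale with clearance.
CL ratio = 3.87 / 7.37 = 0.5251
New dose (same interval) = 646 × 0.5251 = 339.2 mg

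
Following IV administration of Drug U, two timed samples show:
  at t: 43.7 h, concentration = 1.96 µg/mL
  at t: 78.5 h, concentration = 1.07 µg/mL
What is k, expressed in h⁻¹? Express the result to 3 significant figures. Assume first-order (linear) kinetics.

k = ln(C₁/C₂) / (t₂ − t₁) = ln(1.96/1.07) / (78.5 − 43.7)
  = 0.6053 / 34.80 = 0.01739 h⁻¹

0.0174 h⁻¹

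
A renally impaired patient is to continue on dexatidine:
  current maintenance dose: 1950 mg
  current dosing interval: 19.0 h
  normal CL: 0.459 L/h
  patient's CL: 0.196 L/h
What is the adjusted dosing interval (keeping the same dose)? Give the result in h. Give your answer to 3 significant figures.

To keep the same average steady-state level, dosing rate must scale with clearance.
CL ratio = 0.196 / 0.459 = 0.4270
New interval (same dose) = 19.0 / 0.4270 = 44.50 h

44.5 h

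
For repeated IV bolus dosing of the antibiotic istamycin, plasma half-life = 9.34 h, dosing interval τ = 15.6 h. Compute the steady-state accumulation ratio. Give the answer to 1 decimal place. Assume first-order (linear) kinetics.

1.5

k = ln2 / t½ = 0.693147 / 9.34 = 0.07421 h⁻¹
e^(−kτ) = e^(−0.07421 × 15.6) = 0.3142
Accumulation ratio R = 1 / (1 − e^(−kτ)) = 1 / (1 − 0.3142) = 1.458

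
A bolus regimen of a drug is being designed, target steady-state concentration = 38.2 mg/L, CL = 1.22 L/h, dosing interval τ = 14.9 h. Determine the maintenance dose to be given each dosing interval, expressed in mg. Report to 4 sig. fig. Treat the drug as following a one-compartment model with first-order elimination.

At steady state, Dose/τ = Css × CL.
Dose = Css × CL × τ = 38.2 × 1.220 × 14.9 = 694.4 mg

694.4 mg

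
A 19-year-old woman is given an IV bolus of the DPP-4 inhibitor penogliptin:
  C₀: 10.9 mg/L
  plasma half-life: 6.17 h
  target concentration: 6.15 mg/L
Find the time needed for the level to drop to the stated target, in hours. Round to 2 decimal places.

k = ln2 / t½ = 0.693147 / 6.17 = 0.1123 h⁻¹
t = ln(C₀ / C) / k = ln(10.90 / 6.15) / 0.1123
  = ln(1.772) / 0.1123 = 0.5721 / 0.1123 = 5.094 h

5.09 h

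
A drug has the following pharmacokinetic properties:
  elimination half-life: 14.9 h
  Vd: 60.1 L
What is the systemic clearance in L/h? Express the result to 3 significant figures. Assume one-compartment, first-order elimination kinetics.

k = ln2 / t½ = 0.693147 / 14.9 = 0.04652 h⁻¹
CL = k × Vd = 0.04652 × 60.1 = 2.796 L/h

2.80 L/h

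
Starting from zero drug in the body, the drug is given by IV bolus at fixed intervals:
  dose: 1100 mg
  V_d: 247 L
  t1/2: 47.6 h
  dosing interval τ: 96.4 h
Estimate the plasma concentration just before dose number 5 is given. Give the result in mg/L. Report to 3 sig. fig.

1.45 mg/L

C₀ per dose = Dose / Vd = 1100 / 247 = 4.453 mg/L
k = ln2 / t½ = 0.693147 / 47.6 = 0.01456 h⁻¹
Fraction remaining after one interval: r = e^(−kτ) = e^(−0.01456 × 96.4) = 0.2457
Before dose 5, 4 doses have been given (aged 1τ, 2τ, 3τ, 4τ).
C_trough = C₀ × (r + r² + … + r^4) = C₀ × r(1−r^4)/(1−r)
        = 4.453 × 0.2457 × (1 − 0.003644) / (1 − 0.2457) = 1.445 mg/L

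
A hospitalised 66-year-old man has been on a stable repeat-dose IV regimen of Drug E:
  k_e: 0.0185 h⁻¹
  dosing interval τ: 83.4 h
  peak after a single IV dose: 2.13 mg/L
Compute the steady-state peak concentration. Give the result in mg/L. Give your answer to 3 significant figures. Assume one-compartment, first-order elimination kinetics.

e^(−kτ) = e^(−0.01850 × 83.4) = 0.2138
Accumulation ratio R = 1 / (1 − e^(−kτ)) = 1 / (1 − 0.2138) = 1.272
Steady-state peak = C₀ × R = 2.13 × 1.272 = 2.709 mg/L

2.71 mg/L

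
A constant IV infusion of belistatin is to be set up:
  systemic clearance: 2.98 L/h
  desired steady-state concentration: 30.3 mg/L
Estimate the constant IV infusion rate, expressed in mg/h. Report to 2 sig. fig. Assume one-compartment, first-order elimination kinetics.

90 mg/h

At steady state, infusion rate R₀ = Css × CL = 30.3 × 2.980 = 90.29 mg/h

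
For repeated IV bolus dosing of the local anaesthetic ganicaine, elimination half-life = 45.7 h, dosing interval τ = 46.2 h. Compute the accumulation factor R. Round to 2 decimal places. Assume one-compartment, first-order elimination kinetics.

1.99

k = ln2 / t½ = 0.693147 / 45.7 = 0.01517 h⁻¹
e^(−kτ) = e^(−0.01517 × 46.2) = 0.4962
Accumulation ratio R = 1 / (1 − e^(−kτ)) = 1 / (1 − 0.4962) = 1.985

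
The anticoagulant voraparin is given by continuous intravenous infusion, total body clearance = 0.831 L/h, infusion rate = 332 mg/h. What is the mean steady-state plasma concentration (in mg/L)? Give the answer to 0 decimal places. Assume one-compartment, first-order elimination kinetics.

At steady state Css = R₀ / CL = 332 / 0.8310 = 399.5 mg/L

400 mg/L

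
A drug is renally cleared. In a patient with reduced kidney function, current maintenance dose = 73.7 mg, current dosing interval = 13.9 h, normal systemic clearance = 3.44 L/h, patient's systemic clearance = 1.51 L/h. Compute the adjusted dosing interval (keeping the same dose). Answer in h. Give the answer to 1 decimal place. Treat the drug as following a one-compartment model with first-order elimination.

31.7 h

To keep the same average steady-state level, dosing rate must scale with clearance.
CL ratio = 1.51 / 3.44 = 0.4390
New interval (same dose) = 13.9 / 0.4390 = 31.66 h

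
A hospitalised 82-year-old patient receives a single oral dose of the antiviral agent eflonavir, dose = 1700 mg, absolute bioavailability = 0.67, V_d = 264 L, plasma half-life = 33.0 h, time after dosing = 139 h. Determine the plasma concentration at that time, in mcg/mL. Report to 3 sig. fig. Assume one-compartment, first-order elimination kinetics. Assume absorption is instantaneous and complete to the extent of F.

0.233 mcg/mL

Amount reaching circulation = F × Dose = 0.67 × 1700 = 1139 mg
C₀ = F·Dose / Vd = 1139 / 264 = 4.314 mg/L
k = ln2 / t½ = 0.693147 / 33.0 = 0.02100 h⁻¹
C = C₀ · e^(−k·t) = 4.314 × e^(−0.02100 × 139)
  = 4.314 × 0.05399 = 0.2329 mg/L
(0.2329 mg/L = 0.2329 mcg/mL)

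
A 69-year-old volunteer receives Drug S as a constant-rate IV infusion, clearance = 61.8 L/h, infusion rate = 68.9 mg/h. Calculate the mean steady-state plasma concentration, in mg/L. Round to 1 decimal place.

At steady state Css = R₀ / CL = 68.9 / 61.80 = 1.115 mg/L

1.1 mg/L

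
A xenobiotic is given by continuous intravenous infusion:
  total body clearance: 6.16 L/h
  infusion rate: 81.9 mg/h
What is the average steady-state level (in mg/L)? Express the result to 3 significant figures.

13.3 mg/L

At steady state Css = R₀ / CL = 81.9 / 6.160 = 13.30 mg/L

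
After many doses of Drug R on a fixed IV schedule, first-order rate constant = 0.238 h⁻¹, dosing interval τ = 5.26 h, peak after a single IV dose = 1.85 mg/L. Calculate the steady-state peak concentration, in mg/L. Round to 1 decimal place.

e^(−kτ) = e^(−0.2380 × 5.26) = 0.2860
Accumulation ratio R = 1 / (1 − e^(−kτ)) = 1 / (1 − 0.2860) = 1.401
Steady-state peak = C₀ × R = 1.85 × 1.401 = 2.592 mg/L

2.6 mg/L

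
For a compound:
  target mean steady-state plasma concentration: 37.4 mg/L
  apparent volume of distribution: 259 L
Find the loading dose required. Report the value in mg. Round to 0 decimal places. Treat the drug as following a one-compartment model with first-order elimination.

LD = Css × Vd = 37.4 × 259 = 9687 mg

9687 mg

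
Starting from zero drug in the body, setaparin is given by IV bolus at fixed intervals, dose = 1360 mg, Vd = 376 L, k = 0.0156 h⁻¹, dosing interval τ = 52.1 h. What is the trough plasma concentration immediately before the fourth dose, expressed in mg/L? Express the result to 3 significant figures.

C₀ per dose = Dose / Vd = 1360 / 376 = 3.617 mg/L
Fraction remaining after one interval: r = e^(−kτ) = e^(−0.01560 × 52.1) = 0.4436
Before dose 4, 3 doses have been given (aged 1τ, 2τ, 3τ).
C_trough = C₀ × (r + r² + … + r^3) = C₀ × r(1−r^3)/(1−r)
        = 3.617 × 0.4436 × (1 − 0.08729) / (1 − 0.4436) = 2.632 mg/L

2.63 mg/L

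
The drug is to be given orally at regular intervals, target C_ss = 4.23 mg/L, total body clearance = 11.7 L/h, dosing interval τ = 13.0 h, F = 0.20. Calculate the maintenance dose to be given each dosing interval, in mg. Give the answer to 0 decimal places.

At steady state, F × (Dose/τ) = Css × CL.
Dose = Css × CL × τ / F = 4.23 × 11.70 × 13.0 / 0.20 = 3217 mg

3217 mg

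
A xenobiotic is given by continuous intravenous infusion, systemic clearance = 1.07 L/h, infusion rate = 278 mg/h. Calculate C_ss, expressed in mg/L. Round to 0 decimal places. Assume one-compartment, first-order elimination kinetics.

260 mg/L

At steady state Css = R₀ / CL = 278 / 1.070 = 259.8 mg/L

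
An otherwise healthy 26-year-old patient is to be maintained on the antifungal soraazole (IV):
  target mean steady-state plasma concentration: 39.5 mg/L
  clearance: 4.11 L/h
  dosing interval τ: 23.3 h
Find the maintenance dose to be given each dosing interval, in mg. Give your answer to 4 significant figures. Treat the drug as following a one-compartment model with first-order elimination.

3783 mg

At steady state, Dose/τ = Css × CL.
Dose = Css × CL × τ = 39.5 × 4.110 × 23.3 = 3783 mg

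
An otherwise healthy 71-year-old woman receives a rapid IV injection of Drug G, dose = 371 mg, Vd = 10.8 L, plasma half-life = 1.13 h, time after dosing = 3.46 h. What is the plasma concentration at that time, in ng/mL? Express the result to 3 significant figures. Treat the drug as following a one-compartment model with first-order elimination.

C₀ = Dose / Vd = 371.0 / 10.8 = 34.35 mg/L
k = ln2 / t½ = 0.693147 / 1.13 = 0.6134 h⁻¹
C = C₀ · e^(−k·t) = 34.35 × e^(−0.6134 × 3.46)
  = 34.35 × 0.1197 = 4.112 mg/L
Convert: 4.112 mg/L × 1000 = 4112 ng/mL

4110 ng/mL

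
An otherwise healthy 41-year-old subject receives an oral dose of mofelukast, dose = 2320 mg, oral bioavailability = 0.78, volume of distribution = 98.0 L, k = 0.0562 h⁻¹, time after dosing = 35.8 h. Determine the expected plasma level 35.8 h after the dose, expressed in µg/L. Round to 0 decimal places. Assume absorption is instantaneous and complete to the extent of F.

2469 µg/L

Amount reaching circulation = F × Dose = 0.78 × 2320 = 1810 mg
C₀ = F·Dose / Vd = 1810 / 98.0 = 18.47 mg/L
C = C₀ · e^(−k·t) = 18.47 × e^(−0.05620 × 35.8)
  = 18.47 × 0.1337 = 2.469 mg/L
Convert: 2.469 mg/L × 1000 = 2469 µg/L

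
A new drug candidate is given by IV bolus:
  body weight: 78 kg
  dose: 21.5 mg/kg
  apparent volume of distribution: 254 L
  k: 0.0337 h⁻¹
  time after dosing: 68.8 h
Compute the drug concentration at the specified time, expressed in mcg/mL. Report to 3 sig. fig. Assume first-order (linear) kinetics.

Total dose = 21.5 × 78 = 1677 mg
C₀ = Dose / Vd = 1677 / 254 = 6.602 mg/L
C = C₀ · e^(−k·t) = 6.602 × e^(−0.03370 × 68.8)
  = 6.602 × 0.09842 = 0.6498 mg/L
(0.6498 mg/L = 0.6498 mcg/mL)

0.650 mcg/mL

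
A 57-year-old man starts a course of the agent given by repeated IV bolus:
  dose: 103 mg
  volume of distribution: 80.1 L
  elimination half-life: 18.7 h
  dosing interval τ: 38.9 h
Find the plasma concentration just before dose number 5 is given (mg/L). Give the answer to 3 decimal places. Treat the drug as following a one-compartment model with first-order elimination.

C₀ per dose = Dose / Vd = 103 / 80.1 = 1.286 mg/L
k = ln2 / t½ = 0.693147 / 18.7 = 0.03707 h⁻¹
Fraction remaining after one interval: r = e^(−kτ) = e^(−0.03707 × 38.9) = 0.2364
Before dose 5, 4 doses have been given (aged 1τ, 2τ, 3τ, 4τ).
C_trough = C₀ × (r + r² + … + r^4) = C₀ × r(1−r^4)/(1−r)
        = 1.286 × 0.2364 × (1 − 0.003123) / (1 − 0.2364) = 0.3969 mg/L

0.397 mg/L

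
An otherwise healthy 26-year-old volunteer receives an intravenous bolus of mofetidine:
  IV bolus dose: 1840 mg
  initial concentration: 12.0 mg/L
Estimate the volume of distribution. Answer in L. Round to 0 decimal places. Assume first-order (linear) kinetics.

Vd = Dose / C₀ = 1840 / 12.0 = 153.3 L

153 L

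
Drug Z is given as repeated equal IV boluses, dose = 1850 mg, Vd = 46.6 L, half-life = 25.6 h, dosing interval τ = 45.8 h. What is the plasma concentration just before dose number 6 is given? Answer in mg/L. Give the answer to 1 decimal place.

16.1 mg/L

C₀ per dose = Dose / Vd = 1850 / 46.6 = 39.70 mg/L
k = ln2 / t½ = 0.693147 / 25.6 = 0.02708 h⁻¹
Fraction remaining after one interval: r = e^(−kτ) = e^(−0.02708 × 45.8) = 0.2893
Before dose 6, 5 doses have been given (aged 1τ, 2τ, 3τ, 4τ, 5τ).
C_trough = C₀ × (r + r² + … + r^5) = C₀ × r(1−r^5)/(1−r)
        = 39.70 × 0.2893 × (1 − 0.002026) / (1 − 0.2893) = 16.13 mg/L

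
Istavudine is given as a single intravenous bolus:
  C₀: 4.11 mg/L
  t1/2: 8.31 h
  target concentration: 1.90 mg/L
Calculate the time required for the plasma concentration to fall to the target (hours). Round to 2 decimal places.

9.25 h

k = ln2 / t½ = 0.693147 / 8.31 = 0.08341 h⁻¹
t = ln(C₀ / C) / k = ln(4.110 / 1.90) / 0.08341
  = ln(2.163) / 0.08341 = 0.7715 / 0.08341 = 9.249 h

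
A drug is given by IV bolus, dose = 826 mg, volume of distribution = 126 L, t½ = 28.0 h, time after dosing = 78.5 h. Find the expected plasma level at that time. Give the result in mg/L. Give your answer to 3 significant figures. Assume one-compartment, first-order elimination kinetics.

0.939 mg/L

C₀ = Dose / Vd = 826.0 / 126 = 6.556 mg/L
k = ln2 / t½ = 0.693147 / 28.0 = 0.02476 h⁻¹
C = C₀ · e^(−k·t) = 6.556 × e^(−0.02476 × 78.5)
  = 6.556 × 0.1432 = 0.9388 mg/L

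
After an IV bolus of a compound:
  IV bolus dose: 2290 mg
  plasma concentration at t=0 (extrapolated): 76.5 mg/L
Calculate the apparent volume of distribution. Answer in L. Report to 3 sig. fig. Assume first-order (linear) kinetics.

Vd = Dose / C₀ = 2290 / 76.5 = 29.93 L

29.9 L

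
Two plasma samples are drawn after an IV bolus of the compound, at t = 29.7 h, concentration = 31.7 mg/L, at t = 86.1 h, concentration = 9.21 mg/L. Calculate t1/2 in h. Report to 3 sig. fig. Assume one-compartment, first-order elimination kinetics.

31.6 h

k = ln(C₁/C₂) / (t₂ − t₁) = ln(31.7/9.21) / (86.1 − 29.7)
  = 1.236 / 56.40 = 0.02191 h⁻¹
t½ = ln2 / k = 0.693147 / 0.02191 = 31.64 h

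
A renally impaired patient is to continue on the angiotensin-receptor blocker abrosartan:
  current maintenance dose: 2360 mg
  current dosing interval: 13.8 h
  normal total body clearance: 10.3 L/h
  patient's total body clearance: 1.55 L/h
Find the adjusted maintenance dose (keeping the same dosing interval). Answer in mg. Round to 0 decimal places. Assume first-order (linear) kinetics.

355 mg

To keep the same average steady-state level, dosing rate must scale with clearance.
CL ratio = 1.55 / 10.3 = 0.1505
New dose (same interval) = 2360 × 0.1505 = 355.2 mg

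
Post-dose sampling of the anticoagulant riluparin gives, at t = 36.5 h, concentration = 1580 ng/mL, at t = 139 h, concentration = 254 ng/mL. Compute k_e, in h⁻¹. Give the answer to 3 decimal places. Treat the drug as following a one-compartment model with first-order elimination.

k = ln(C₁/C₂) / (t₂ − t₁) = ln(1580/254) / (139 − 36.5)
  = 1.828 / 102.5 = 0.01783 h⁻¹

0.018 h⁻¹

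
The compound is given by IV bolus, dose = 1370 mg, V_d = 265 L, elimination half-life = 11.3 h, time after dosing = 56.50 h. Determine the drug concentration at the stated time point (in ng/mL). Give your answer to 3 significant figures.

C₀ = Dose / Vd = 1370 / 265 = 5.170 mg/L
k = ln2 / t½ = 0.693147 / 11.3 = 0.06134 h⁻¹
t / t½ = 56.50 / 11.3 = 5 half-lives
C = C₀ × (1/2)^5 = 5.170 × 0.03125 = 0.1616 mg/L
Convert: 0.1616 mg/L × 1000 = 161.6 ng/mL

162 ng/mL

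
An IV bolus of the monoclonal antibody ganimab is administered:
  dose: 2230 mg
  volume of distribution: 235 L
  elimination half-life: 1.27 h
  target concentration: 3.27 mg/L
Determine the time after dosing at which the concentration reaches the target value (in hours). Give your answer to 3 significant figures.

1.95 h

C₀ = Dose / Vd = 2230 / 235 = 9.489 mg/L
k = ln2 / t½ = 0.693147 / 1.27 = 0.5458 h⁻¹
t = ln(C₀ / C) / k = ln(9.489 / 3.27) / 0.5458
  = ln(2.902) / 0.5458 = 1.065 / 0.5458 = 1.951 h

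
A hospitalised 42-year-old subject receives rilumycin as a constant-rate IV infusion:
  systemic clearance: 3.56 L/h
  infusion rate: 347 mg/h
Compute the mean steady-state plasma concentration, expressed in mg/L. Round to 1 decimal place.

97.5 mg/L

At steady state Css = R₀ / CL = 347 / 3.560 = 97.47 mg/L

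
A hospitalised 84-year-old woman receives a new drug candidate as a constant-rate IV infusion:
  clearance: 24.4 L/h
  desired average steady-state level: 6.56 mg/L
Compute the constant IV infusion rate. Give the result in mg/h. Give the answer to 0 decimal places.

160 mg/h

At steady state, infusion rate R₀ = Css × CL = 6.56 × 24.40 = 160.1 mg/h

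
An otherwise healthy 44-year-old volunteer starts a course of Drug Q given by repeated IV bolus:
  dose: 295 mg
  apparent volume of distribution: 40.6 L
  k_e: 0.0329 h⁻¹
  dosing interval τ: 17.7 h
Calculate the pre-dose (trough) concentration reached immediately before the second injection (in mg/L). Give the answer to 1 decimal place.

C₀ per dose = Dose / Vd = 295 / 40.6 = 7.266 mg/L
Fraction remaining after one interval: r = e^(−kτ) = e^(−0.03290 × 17.7) = 0.5586
Before dose 2, 1 dose has been given (aged 1τ).
C_trough = C₀ × r = 7.266 × 0.5586 = 4.059 mg/L

4.1 mg/L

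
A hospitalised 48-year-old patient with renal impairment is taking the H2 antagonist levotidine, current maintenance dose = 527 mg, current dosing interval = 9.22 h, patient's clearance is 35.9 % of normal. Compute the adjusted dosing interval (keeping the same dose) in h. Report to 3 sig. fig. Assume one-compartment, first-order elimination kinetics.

To keep the same average steady-state level, dosing rate must scale with clearance.
CL ratio = 35.9 / 100 = 0.3590
New interval (same dose) = 9.22 / 0.3590 = 25.68 h

25.7 h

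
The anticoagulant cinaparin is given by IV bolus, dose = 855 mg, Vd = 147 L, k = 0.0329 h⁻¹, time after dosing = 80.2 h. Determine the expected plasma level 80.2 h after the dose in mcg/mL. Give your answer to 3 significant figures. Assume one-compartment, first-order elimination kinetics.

0.416 mcg/mL

C₀ = Dose / Vd = 855.0 / 147 = 5.816 mg/L
C = C₀ · e^(−k·t) = 5.816 × e^(−0.03290 × 80.2)
  = 5.816 × 0.07146 = 0.4156 mg/L
(0.4156 mg/L = 0.4156 mcg/mL)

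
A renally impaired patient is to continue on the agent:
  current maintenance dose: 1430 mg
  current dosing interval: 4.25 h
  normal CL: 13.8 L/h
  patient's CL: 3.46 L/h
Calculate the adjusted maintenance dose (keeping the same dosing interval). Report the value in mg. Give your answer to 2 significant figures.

To keep the same average steady-state level, dosing rate must scale with clearance.
CL ratio = 3.46 / 13.8 = 0.2507
New dose (same interval) = 1430 × 0.2507 = 358.5 mg

360 mg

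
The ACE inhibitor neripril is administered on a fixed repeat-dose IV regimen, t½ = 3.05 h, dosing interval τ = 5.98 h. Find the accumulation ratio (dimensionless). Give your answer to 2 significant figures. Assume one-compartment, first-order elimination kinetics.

1.3

k = ln2 / t½ = 0.693147 / 3.05 = 0.2273 h⁻¹
e^(−kτ) = e^(−0.2273 × 5.98) = 0.2569
Accumulation ratio R = 1 / (1 − e^(−kτ)) = 1 / (1 − 0.2569) = 1.346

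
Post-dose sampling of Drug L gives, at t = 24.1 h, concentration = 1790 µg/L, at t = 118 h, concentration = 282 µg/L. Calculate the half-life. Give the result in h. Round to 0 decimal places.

k = ln(C₁/C₂) / (t₂ − t₁) = ln(1790/282) / (118 − 24.1)
  = 1.848 / 93.90 = 0.01968 h⁻¹
t½ = ln2 / k = 0.693147 / 0.01968 = 35.22 h

35 h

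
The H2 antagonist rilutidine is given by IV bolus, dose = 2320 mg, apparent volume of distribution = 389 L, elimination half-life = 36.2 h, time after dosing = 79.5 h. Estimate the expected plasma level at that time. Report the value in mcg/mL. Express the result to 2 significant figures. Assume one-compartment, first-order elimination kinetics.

C₀ = Dose / Vd = 2320 / 389 = 5.964 mg/L
k = ln2 / t½ = 0.693147 / 36.2 = 0.01915 h⁻¹
C = C₀ · e^(−k·t) = 5.964 × e^(−0.01915 × 79.5)
  = 5.964 × 0.2182 = 1.301 mg/L
(1.301 mg/L = 1.301 mcg/mL)

1.3 mcg/mL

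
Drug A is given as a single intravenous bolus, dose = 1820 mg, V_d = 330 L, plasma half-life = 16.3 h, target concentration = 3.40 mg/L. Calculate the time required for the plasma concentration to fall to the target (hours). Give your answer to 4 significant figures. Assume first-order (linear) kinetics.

11.38 h

C₀ = Dose / Vd = 1820 / 330 = 5.515 mg/L
k = ln2 / t½ = 0.693147 / 16.3 = 0.04252 h⁻¹
t = ln(C₀ / C) / k = ln(5.515 / 3.40) / 0.04252
  = ln(1.622) / 0.04252 = 0.4837 / 0.04252 = 11.38 h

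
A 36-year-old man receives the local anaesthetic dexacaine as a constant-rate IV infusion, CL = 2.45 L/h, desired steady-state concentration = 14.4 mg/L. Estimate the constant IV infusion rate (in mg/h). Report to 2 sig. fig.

At steady state, infusion rate R₀ = Css × CL = 14.4 × 2.450 = 35.28 mg/h

35 mg/h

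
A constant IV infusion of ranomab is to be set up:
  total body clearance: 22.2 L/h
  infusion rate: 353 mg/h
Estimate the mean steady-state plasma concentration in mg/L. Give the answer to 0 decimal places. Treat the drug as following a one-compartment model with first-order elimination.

16 mg/L

At steady state Css = R₀ / CL = 353 / 22.20 = 15.90 mg/L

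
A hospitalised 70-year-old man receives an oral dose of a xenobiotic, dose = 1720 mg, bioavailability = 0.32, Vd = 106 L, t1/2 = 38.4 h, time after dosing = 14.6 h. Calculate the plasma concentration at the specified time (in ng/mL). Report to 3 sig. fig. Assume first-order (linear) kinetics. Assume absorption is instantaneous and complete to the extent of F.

3990 ng/mL

Amount reaching circulation = F × Dose = 0.32 × 1720 = 550.4 mg
C₀ = F·Dose / Vd = 550.4 / 106 = 5.192 mg/L
k = ln2 / t½ = 0.693147 / 38.4 = 0.01805 h⁻¹
C = C₀ · e^(−k·t) = 5.192 × e^(−0.01805 × 14.6)
  = 5.192 × 0.7683 = 3.989 mg/L
Convert: 3.989 mg/L × 1000 = 3989 ng/mL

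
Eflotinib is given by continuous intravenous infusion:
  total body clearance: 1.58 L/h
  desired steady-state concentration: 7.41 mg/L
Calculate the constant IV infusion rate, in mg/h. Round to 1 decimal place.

At steady state, infusion rate R₀ = Css × CL = 7.41 × 1.580 = 11.71 mg/h

11.7 mg/h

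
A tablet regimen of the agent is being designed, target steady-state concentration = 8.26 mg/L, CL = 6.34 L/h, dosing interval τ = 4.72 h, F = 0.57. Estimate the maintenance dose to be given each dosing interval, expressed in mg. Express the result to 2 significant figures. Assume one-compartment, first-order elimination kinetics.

430 mg

At steady state, F × (Dose/τ) = Css × CL.
Dose = Css × CL × τ / F = 8.26 × 6.340 × 4.72 / 0.57 = 433.6 mg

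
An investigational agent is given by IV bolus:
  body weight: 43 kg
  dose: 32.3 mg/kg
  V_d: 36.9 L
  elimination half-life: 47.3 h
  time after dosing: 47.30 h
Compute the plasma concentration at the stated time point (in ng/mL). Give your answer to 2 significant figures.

19000 ng/mL

Total dose = 32.3 × 43 = 1389 mg
C₀ = Dose / Vd = 1389 / 36.9 = 37.64 mg/L
k = ln2 / t½ = 0.693147 / 47.3 = 0.01465 h⁻¹
t / t½ = 47.30 / 47.3 = 1 half-lives
C = C₀ × (1/2)^1 = 37.64 × 0.5000 = 18.82 mg/L
Convert: 18.82 mg/L × 1000 = 18820 ng/mL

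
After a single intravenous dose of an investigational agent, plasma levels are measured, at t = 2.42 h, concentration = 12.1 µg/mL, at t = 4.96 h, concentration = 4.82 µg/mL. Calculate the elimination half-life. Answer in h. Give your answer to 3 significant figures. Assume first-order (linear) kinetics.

1.91 h

k = ln(C₁/C₂) / (t₂ − t₁) = ln(12.1/4.82) / (4.96 − 2.42)
  = 0.9204 / 2.540 = 0.3624 h⁻¹
t½ = ln2 / k = 0.693147 / 0.3624 = 1.913 h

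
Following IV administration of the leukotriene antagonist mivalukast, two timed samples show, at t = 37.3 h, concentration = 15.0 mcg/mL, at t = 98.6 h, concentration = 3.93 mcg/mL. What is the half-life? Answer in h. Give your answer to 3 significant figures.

31.7 h

k = ln(C₁/C₂) / (t₂ − t₁) = ln(15.0/3.93) / (98.6 − 37.3)
  = 1.339 / 61.30 = 0.02184 h⁻¹
t½ = ln2 / k = 0.693147 / 0.02184 = 31.74 h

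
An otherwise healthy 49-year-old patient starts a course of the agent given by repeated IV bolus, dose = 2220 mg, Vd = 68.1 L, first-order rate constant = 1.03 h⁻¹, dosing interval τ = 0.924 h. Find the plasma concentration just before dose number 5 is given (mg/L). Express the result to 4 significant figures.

C₀ per dose = Dose / Vd = 2220 / 68.1 = 32.60 mg/L
Fraction remaining after one interval: r = e^(−kτ) = e^(−1.030 × 0.924) = 0.3861
Before dose 5, 4 doses have been given (aged 1τ, 2τ, 3τ, 4τ).
C_trough = C₀ × (r + r² + … + r^4) = C₀ × r(1−r^4)/(1−r)
        = 32.60 × 0.3861 × (1 − 0.02222) / (1 − 0.3861) = 20.05 mg/L

20.05 mg/L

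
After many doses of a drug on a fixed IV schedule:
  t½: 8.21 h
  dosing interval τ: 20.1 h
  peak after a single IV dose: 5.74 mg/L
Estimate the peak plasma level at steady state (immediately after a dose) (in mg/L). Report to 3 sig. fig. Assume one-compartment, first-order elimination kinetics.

7.03 mg/L

k = ln2 / t½ = 0.693147 / 8.21 = 0.08443 h⁻¹
e^(−kτ) = e^(−0.08443 × 20.1) = 0.1832
Accumulation ratio R = 1 / (1 − e^(−kτ)) = 1 / (1 − 0.1832) = 1.224
Steady-state peak = C₀ × R = 5.74 × 1.224 = 7.026 mg/L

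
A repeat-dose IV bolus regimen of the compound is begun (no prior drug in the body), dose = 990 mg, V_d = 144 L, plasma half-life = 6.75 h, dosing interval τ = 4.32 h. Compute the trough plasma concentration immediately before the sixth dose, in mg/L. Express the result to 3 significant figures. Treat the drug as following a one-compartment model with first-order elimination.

11.0 mg/L

C₀ per dose = Dose / Vd = 990 / 144 = 6.875 mg/L
k = ln2 / t½ = 0.693147 / 6.75 = 0.1027 h⁻¹
Fraction remaining after one interval: r = e^(−kτ) = e^(−0.1027 × 4.32) = 0.6417
Before dose 6, 5 doses have been given (aged 1τ, 2τ, 3τ, 4τ, 5τ).
C_trough = C₀ × (r + r² + … + r^5) = C₀ × r(1−r^5)/(1−r)
        = 6.875 × 0.6417 × (1 − 0.1088) / (1 − 0.6417) = 10.97 mg/L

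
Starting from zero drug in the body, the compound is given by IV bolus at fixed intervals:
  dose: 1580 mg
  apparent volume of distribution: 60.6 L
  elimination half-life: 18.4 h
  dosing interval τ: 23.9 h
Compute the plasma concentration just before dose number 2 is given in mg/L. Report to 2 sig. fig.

11 mg/L

C₀ per dose = Dose / Vd = 1580 / 60.6 = 26.07 mg/L
k = ln2 / t½ = 0.693147 / 18.4 = 0.03767 h⁻¹
Fraction remaining after one interval: r = e^(−kτ) = e^(−0.03767 × 23.9) = 0.4064
Before dose 2, 1 dose has been given (aged 1τ).
C_trough = C₀ × r = 26.07 × 0.4064 = 10.59 mg/L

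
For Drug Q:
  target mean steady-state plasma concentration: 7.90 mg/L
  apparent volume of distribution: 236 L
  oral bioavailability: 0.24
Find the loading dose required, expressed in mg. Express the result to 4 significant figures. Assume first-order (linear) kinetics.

7768 mg

LD = Css × Vd / F = 7.90 × 236 / 0.24 = 7768 mg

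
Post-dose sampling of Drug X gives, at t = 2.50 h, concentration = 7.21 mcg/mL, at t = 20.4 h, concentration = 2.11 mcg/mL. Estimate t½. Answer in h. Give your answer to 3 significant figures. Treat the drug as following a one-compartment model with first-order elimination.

k = ln(C₁/C₂) / (t₂ − t₁) = ln(7.21/2.11) / (20.4 − 2.50)
  = 1.229 / 17.90 = 0.06866 h⁻¹
t½ = ln2 / k = 0.693147 / 0.06866 = 10.10 h

10.1 h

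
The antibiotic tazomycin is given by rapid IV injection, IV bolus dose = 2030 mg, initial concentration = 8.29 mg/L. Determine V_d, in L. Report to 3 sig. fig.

245 L

Vd = Dose / C₀ = 2030 / 8.29 = 244.9 L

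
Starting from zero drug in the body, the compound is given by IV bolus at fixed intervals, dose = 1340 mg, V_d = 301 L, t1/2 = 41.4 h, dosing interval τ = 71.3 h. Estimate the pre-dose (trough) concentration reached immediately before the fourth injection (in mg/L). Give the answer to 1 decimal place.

C₀ per dose = Dose / Vd = 1340 / 301 = 4.452 mg/L
k = ln2 / t½ = 0.693147 / 41.4 = 0.01674 h⁻¹
Fraction remaining after one interval: r = e^(−kτ) = e^(−0.01674 × 71.3) = 0.3031
Before dose 4, 3 doses have been given (aged 1τ, 2τ, 3τ).
C_trough = C₀ × (r + r² + … + r^3) = C₀ × r(1−r^3)/(1−r)
        = 4.452 × 0.3031 × (1 − 0.02785) / (1 − 0.3031) = 1.882 mg/L

1.9 mg/L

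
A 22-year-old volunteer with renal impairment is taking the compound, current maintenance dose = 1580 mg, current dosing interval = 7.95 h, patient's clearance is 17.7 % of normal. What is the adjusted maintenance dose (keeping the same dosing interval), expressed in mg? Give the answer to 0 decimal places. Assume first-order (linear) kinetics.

To keep the same average steady-state level, dosing rate must scale with clearance.
CL ratio = 17.7 / 100 = 0.1770
New dose (same interval) = 1580 × 0.1770 = 279.7 mg

280 mg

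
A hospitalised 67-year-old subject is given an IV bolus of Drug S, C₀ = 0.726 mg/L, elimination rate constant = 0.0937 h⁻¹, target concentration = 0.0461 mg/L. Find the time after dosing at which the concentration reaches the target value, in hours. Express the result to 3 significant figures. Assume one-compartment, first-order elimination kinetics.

t = ln(C₀ / C) / k = ln(0.7260 / 0.0461) / 0.09370
  = ln(15.75) / 0.09370 = 2.757 / 0.09370 = 29.42 h

29.4 h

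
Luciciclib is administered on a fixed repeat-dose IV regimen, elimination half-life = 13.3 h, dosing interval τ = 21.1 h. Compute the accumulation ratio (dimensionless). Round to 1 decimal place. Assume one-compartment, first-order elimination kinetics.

1.5

k = ln2 / t½ = 0.693147 / 13.3 = 0.05212 h⁻¹
e^(−kτ) = e^(−0.05212 × 21.1) = 0.3330
Accumulation ratio R = 1 / (1 − e^(−kτ)) = 1 / (1 − 0.3330) = 1.499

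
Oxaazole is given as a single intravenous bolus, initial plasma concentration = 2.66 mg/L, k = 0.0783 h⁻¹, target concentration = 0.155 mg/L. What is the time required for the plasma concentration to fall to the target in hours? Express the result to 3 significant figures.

36.3 h

t = ln(C₀ / C) / k = ln(2.660 / 0.155) / 0.07830
  = ln(17.16) / 0.07830 = 2.843 / 0.07830 = 36.31 h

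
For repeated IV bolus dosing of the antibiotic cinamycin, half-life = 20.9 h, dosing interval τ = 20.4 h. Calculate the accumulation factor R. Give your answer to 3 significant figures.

2.03

k = ln2 / t½ = 0.693147 / 20.9 = 0.03316 h⁻¹
e^(−kτ) = e^(−0.03316 × 20.4) = 0.5084
Accumulation ratio R = 1 / (1 − e^(−kτ)) = 1 / (1 − 0.5084) = 2.034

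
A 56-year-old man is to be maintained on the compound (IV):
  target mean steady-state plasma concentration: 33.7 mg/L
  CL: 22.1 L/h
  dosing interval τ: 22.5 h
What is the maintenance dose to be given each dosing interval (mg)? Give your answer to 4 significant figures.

At steady state, Dose/τ = Css × CL.
Dose = Css × CL × τ = 33.7 × 22.10 × 22.5 = 16760 mg

16760 mg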